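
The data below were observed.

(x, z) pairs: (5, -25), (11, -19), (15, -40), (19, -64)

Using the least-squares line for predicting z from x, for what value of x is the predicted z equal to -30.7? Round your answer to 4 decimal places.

10.2530

n = 4, Σx = 50, Σy = -148, Σxy = -2150, Σx² = 732
Sxx = Σx² − (Σx)²/n = 732 − 625 = 107
Sxy = Σxy − (Σx)(Σy)/n = -2150 − (-1850) = -300
b = Sxy/Sxx = -300/107 = -2.803738
a = ȳ − b·x̄ = -37 − (-2.803738)·12.5 = -1.953271
Set a + b·x = -30.7: x = (-30.7 − (-1.953271)) / (-2.803738) = 10.253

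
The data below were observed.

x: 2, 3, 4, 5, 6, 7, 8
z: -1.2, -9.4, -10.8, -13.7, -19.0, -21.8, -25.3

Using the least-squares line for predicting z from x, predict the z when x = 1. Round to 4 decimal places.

n = 7, Σx = 35, Σy = -101.2, Σxy = -611.3, Σx² = 203
Sxx = Σx² − (Σx)²/n = 203 − 175 = 28
Sxy = Σxy − (Σx)(Σy)/n = -611.3 − (-506) = -105.3
b = Sxy/Sxx = -105.3/28 = -3.760714
a = ȳ − b·x̄ = -14.457143 − (-3.760714)·5 = 4.346429
ŷ(1) = a + b·1 = 4.346429 + (-3.760714)·1 = 0.585714

0.5857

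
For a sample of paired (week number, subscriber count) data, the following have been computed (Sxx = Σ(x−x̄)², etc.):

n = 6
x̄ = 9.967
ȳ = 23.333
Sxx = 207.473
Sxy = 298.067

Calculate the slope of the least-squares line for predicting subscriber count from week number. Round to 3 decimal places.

b = Sxy/Sxx = 298.067/207.473 = 1.436654

1.437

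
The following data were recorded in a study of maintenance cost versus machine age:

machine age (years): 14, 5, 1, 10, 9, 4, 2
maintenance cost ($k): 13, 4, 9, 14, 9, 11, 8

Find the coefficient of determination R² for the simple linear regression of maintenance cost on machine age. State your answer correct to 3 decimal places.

n = 7, Σx = 45, Σy = 68, Σxy = 492, Σx² = 423, Σy² = 728
Sxx = Σx² − (Σx)²/n = 423 − 289.285714 = 133.714286
Sxy = Σxy − (Σx)(Σy)/n = 492 − 437.142857 = 54.857143
Syy = Σy² − (Σy)²/n = 728 − 660.571429 = 67.428571
R² = Sxy²/(Sxx·Syy) = (54.857143)²/(133.714286·67.428571) = 0.333768

0.334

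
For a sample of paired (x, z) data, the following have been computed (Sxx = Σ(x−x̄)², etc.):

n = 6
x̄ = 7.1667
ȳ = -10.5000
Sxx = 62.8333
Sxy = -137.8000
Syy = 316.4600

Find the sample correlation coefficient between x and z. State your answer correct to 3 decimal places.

r = Sxy/√(Sxx·Syy) = -137.8/√(19884.226118) = -137.8/141.011440 = -0.977226

-0.977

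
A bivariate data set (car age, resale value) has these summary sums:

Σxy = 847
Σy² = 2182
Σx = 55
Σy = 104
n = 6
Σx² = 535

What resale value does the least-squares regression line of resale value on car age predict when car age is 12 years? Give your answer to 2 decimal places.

7.56

Sxx = Σx² − (Σx)²/n = 535 − 504.166667 = 30.833333
Sxy = Σxy − (Σx)(Σy)/n = 847 − 953.333333 = -106.333333
b = Sxy/Sxx = -106.333333/30.833333 = -3.448649
a = ȳ − b·x̄ = 17.333333 − (-3.448649)·9.166667 = 48.945946
ŷ(12) = a + b·12 = 48.945946 + (-3.448649)·12 = 7.562162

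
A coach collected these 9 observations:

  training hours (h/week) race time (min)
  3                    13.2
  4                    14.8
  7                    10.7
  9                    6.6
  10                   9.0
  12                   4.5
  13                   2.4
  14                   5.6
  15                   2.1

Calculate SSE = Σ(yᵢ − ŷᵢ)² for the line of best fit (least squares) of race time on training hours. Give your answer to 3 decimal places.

18.975

n = 9, Σx = 87, Σy = 68.9, Σxy = 518.2, Σx² = 989, Σy² = 694.11
Sxx = Σx² − (Σx)²/n = 989 − 841 = 148
Sxy = Σxy − (Σx)(Σy)/n = 518.2 − 666.033333 = -147.833333
Syy = Σy² − (Σy)²/n = 694.11 − 527.467778 = 166.642222
b = Sxy/Sxx = -147.833333/148 = -0.998874
SSE = Syy − b·Sxy = 166.642222 − (-0.998874)·(-147.833333) = 18.975368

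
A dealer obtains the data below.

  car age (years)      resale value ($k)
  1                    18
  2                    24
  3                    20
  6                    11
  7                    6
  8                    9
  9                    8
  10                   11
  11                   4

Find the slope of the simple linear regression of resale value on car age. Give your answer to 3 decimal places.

n = 9, Σx = 57, Σy = 111, Σxy = 532, Σx² = 465
Sxx = Σx² − (Σx)²/n = 465 − 361 = 104
Sxy = Σxy − (Σx)(Σy)/n = 532 − 703 = -171
b = Sxy/Sxx = -171/104 = -1.644231

-1.644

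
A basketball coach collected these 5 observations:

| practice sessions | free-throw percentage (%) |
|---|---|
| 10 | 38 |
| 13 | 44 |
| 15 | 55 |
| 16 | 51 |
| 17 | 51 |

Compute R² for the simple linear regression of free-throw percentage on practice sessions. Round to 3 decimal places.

0.778

n = 5, Σx = 71, Σy = 239, Σxy = 3460, Σx² = 1039, Σy² = 11607
Sxx = Σx² − (Σx)²/n = 1039 − 1008.2 = 30.8
Sxy = Σxy − (Σx)(Σy)/n = 3460 − 3393.8 = 66.2
Syy = Σy² − (Σy)²/n = 11607 − 11424.2 = 182.8
R² = Sxy²/(Sxx·Syy) = (66.2)²/(30.8·182.8) = 0.778375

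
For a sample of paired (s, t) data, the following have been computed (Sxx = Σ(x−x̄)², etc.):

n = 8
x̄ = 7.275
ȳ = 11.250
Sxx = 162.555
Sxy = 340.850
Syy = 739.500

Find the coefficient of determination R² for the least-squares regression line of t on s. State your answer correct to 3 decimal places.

0.966

R² = Sxy²/(Sxx·Syy) = (340.85)²/(162.555·739.5) = 0.966469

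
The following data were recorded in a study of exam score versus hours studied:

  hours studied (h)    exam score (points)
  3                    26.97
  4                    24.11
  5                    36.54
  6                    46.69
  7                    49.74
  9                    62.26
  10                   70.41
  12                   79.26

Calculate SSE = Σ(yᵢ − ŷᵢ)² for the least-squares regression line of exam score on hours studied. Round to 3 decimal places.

n = 8, Σx = 56, Σy = 395.98, Σxy = 3203.93, Σx² = 460, Σy² = 22413.8916
Sxx = Σx² − (Σx)²/n = 460 − 392 = 68
Sxy = Σxy − (Σx)(Σy)/n = 3203.93 − 2771.86 = 432.07
Syy = Σy² − (Σy)²/n = 22413.8916 − 19600.02005 = 2813.87155
b = Sxy/Sxx = 432.07/68 = 6.353971
SSE = Syy − b·Sxy = 2813.87155 − 6.353971·432.07 = 68.511478

68.511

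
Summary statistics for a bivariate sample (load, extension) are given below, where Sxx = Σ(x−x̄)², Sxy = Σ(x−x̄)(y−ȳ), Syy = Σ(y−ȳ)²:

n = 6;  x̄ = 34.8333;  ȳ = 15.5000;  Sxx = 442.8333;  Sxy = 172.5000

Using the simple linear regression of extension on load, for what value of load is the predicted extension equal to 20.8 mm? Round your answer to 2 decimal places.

48.44

b = Sxy/Sxx = 172.5/442.8333 = 0.389537
a = ȳ − b·x̄ = 15.5 − 0.389537·34.8333 = 1.931137
Set a + b·x = 20.8: x = (20.8 − 1.931137) / 0.389537 = 48.439193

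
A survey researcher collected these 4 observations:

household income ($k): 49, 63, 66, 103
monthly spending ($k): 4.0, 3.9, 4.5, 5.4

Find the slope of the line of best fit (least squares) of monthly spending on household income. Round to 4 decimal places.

n = 4, Σx = 281, Σy = 17.8, Σxy = 1294.9, Σx² = 21335
Sxx = Σx² − (Σx)²/n = 21335 − 19740.25 = 1594.75
Sxy = Σxy − (Σx)(Σy)/n = 1294.9 − 1250.45 = 44.45
b = Sxy/Sxx = 44.45/1594.75 = 0.027873

0.0279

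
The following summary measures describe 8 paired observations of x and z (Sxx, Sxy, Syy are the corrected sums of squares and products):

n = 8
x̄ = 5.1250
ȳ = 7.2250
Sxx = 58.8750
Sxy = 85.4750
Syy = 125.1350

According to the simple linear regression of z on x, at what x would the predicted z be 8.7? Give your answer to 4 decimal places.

6.1410

b = Sxy/Sxx = 85.475/58.875 = 1.451805
a = ȳ − b·x̄ = 7.225 − 1.451805·5.125 = -0.215499
Set a + b·x = 8.7: x = (8.7 − (-0.215499)) / 1.451805 = 6.140977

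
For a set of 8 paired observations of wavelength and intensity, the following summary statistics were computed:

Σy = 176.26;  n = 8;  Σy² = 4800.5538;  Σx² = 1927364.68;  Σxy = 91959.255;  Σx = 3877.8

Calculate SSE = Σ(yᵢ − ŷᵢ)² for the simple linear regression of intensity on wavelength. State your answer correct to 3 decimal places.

Sxx = Σx² − (Σx)²/n = 1927364.68 − 1879666.605 = 47698.075
Sxy = Σxy − (Σx)(Σy)/n = 91959.255 − 85437.6285 = 6521.6265
Syy = Σy² − (Σy)²/n = 4800.5538 − 3883.44845 = 917.10535
b = Sxy/Sxx = 6521.6265/47698.075 = 0.136727
SSE = Syy − b·Sxy = 917.10535 − 0.136727·6521.6265 = 25.421310

25.421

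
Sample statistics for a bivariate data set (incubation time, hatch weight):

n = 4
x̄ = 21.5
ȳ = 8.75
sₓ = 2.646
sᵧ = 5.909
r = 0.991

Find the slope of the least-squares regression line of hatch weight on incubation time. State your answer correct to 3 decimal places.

2.213

b = r · sᵧ/sₓ = 0.991 · 5.909/2.646 = 2.213084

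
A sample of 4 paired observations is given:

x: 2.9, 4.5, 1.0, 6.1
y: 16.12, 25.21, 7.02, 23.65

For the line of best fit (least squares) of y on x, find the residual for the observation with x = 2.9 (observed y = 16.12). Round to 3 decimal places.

n = 4, Σx = 14.5, Σy = 72, Σxy = 311.478, Σx² = 66.87
Sxx = Σx² − (Σx)²/n = 66.87 − 52.5625 = 14.3075
Sxy = Σxy − (Σx)(Σy)/n = 311.478 − 261 = 50.478
b = Sxy/Sxx = 50.478/14.3075 = 3.528080
a = ȳ − b·x̄ = 18 − 3.528080·3.625 = 5.210711
ŷ(2.9) = 5.210711 + 3.528080·2.9 = 15.442142
residual = y − ŷ = 16.12 − 15.442142 = 0.677858

0.678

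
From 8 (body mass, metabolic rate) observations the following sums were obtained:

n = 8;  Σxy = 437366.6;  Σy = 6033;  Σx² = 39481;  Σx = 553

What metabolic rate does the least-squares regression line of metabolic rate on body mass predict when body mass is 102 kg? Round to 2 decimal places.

Sxx = Σx² − (Σx)²/n = 39481 − 38226.125 = 1254.875
Sxy = Σxy − (Σx)(Σy)/n = 437366.6 − 417031.125 = 20335.475
b = Sxy/Sxx = 20335.475/1254.875 = 16.205180
a = ȳ − b·x̄ = 754.125 − 16.205180·69.125 = -366.058054
ŷ(102) = a + b·102 = -366.058054 + 16.205180·102 = 1286.870286

1286.87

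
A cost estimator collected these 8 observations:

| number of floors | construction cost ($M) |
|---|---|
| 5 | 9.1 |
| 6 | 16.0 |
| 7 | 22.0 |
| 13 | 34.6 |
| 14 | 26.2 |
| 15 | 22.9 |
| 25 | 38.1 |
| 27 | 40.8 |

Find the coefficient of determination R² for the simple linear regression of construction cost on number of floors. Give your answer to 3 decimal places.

0.797

n = 8, Σx = 112, Σy = 209.7, Σxy = 3509.7, Σx² = 2054, Σy² = 6347.07
Sxx = Σx² − (Σx)²/n = 2054 − 1568 = 486
Sxy = Σxy − (Σx)(Σy)/n = 3509.7 − 2935.8 = 573.9
Syy = Σy² − (Σy)²/n = 6347.07 − 5496.76125 = 850.30875
R² = Sxy²/(Sxx·Syy) = (573.9)²/(486·850.30875) = 0.797002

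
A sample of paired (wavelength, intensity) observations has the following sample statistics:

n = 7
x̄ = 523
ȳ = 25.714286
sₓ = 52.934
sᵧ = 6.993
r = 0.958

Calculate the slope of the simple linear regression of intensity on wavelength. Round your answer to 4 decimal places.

0.1266

b = r · sᵧ/sₓ = 0.958 · 6.993/52.934 = 0.126559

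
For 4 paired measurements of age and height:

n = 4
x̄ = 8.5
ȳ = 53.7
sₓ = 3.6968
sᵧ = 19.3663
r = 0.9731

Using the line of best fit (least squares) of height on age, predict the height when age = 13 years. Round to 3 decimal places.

b = r · sᵧ/sₓ = 0.9731 · 19.3663/3.6968 = 5.097746
a = ȳ − b·x̄ = 53.7 − 5.097746·8.5 = 10.369161
ŷ(13) = a + b·13 = 10.369161 + 5.097746·13 = 76.639856

76.640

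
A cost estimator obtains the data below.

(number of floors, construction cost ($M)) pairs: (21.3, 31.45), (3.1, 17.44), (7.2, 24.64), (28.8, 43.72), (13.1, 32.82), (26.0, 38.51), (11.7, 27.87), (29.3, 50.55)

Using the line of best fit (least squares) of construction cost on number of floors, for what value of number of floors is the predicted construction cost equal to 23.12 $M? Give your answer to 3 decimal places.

n = 8, Σx = 140.5, Σy = 267, Σxy = 5398.889, Σx² = 3187.57
Sxx = Σx² − (Σx)²/n = 3187.57 − 2467.53125 = 720.03875
Sxy = Σxy − (Σx)(Σy)/n = 5398.889 − 4689.1875 = 709.7015
b = Sxy/Sxx = 709.7015/720.03875 = 0.985643
a = ȳ − b·x̄ = 33.375 − 0.985643·17.5625 = 16.064636
Set a + b·x = 23.12: x = (23.12 − 16.064636) / 0.985643 = 7.158129

7.158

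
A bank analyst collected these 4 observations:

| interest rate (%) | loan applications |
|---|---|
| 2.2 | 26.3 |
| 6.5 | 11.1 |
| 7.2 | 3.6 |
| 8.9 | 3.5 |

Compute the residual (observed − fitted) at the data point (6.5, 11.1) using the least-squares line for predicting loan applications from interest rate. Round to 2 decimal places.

n = 4, Σx = 24.8, Σy = 44.5, Σxy = 187.08, Σx² = 178.14
Sxx = Σx² − (Σx)²/n = 178.14 − 153.76 = 24.38
Sxy = Σxy − (Σx)(Σy)/n = 187.08 − 275.9 = -88.82
b = Sxy/Sxx = -88.82/24.38 = -3.643150
a = ȳ − b·x̄ = 11.125 − (-3.643150)·6.2 = 33.712531
ŷ(6.5) = 33.712531 + (-3.643150)·6.5 = 10.032055
residual = y − ŷ = 11.1 − 10.032055 = 1.067945

1.07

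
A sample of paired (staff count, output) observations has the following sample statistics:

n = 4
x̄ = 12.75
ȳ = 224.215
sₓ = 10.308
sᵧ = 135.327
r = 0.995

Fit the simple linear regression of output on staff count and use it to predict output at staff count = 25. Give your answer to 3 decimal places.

384.233

b = r · sᵧ/sₓ = 0.995 · 135.327/10.308 = 13.062705
a = ȳ − b·x̄ = 224.215 − 13.062705·12.75 = 57.665509
ŷ(25) = a + b·25 = 57.665509 + 13.062705·25 = 384.233138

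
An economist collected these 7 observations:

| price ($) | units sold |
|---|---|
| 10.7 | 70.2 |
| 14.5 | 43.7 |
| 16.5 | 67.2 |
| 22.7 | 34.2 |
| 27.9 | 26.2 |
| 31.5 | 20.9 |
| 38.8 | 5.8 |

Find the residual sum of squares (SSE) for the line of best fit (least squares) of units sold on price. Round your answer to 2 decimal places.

442.80

n = 7, Σx = 162.6, Σy = 268.2, Σxy = 4884.3, Σx² = 4388.38, Σy² = 13680.1
Sxx = Σx² − (Σx)²/n = 4388.38 − 3776.965714 = 611.414286
Sxy = Σxy − (Σx)(Σy)/n = 4884.3 − 6229.902857 = -1345.602857
Syy = Σy² − (Σy)²/n = 13680.1 − 10275.891429 = 3404.208571
b = Sxy/Sxx = -1345.602857/611.414286 = -2.200804
SSE = Syy − b·Sxy = 3404.208571 − (-2.200804)·(-1345.602857) = 442.800748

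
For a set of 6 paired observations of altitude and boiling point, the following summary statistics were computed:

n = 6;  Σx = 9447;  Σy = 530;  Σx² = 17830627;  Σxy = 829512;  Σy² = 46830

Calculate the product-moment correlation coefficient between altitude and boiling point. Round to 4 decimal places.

Sxx = Σx² − (Σx)²/n = 17830627 − 14874301.5 = 2956325.5
Sxy = Σxy − (Σx)(Σy)/n = 829512 − 834485 = -4973
Syy = Σy² − (Σy)²/n = 46830 − 46816.666667 = 13.333333
r = Sxy/√(Sxx·Syy) = -4973/√(39417673.333333) = -4973/6278.349571 = -0.792087

-0.7921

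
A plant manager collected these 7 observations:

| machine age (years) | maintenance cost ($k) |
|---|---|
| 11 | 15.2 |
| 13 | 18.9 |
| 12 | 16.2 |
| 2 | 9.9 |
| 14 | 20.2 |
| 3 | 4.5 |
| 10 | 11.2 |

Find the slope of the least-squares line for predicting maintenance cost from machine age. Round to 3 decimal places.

n = 7, Σx = 65, Σy = 96.1, Σxy = 1035.4, Σx² = 743
Sxx = Σx² − (Σx)²/n = 743 − 603.571429 = 139.428571
Sxy = Σxy − (Σx)(Σy)/n = 1035.4 − 892.357143 = 143.042857
b = Sxy/Sxx = 143.042857/139.428571 = 1.025922

1.026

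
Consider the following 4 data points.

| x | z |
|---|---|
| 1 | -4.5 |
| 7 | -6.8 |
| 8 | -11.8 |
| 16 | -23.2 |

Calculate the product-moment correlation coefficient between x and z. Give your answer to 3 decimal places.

-0.956

n = 4, Σx = 32, Σy = -46.3, Σxy = -517.7, Σx² = 370, Σy² = 743.97
Sxx = Σx² − (Σx)²/n = 370 − 256 = 114
Sxy = Σxy − (Σx)(Σy)/n = -517.7 − (-370.4) = -147.3
Syy = Σy² − (Σy)²/n = 743.97 − 535.9225 = 208.0475
r = Sxy/√(Sxx·Syy) = -147.3/√(23717.415) = -147.3/154.004594 = -0.956465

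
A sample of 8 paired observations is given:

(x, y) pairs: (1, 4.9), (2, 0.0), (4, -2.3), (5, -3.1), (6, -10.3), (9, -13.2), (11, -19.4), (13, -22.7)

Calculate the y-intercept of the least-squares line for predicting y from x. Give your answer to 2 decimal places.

n = 8, Σx = 51, Σy = -66.1, Σxy = -708.9, Σx² = 453
Sxx = Σx² − (Σx)²/n = 453 − 325.125 = 127.875
Sxy = Σxy − (Σx)(Σy)/n = -708.9 − (-421.3875) = -287.5125
b = Sxy/Sxx = -287.5125/127.875 = -2.248387
a = ȳ − b·x̄ = -8.2625 − (-2.248387)·6.375 = 6.070968

6.07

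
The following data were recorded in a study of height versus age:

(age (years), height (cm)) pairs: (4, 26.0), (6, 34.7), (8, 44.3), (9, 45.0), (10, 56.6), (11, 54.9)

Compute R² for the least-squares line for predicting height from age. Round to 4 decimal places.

n = 6, Σx = 48, Σy = 261.5, Σxy = 2241.5, Σx² = 418, Σy² = 12085.15
Sxx = Σx² − (Σx)²/n = 418 − 384 = 34
Sxy = Σxy − (Σx)(Σy)/n = 2241.5 − 2092 = 149.5
Syy = Σy² − (Σy)²/n = 12085.15 − 11397.041667 = 688.108333
R² = Sxy²/(Sxx·Syy) = (149.5)²/(34·688.108333) = 0.955315

0.9553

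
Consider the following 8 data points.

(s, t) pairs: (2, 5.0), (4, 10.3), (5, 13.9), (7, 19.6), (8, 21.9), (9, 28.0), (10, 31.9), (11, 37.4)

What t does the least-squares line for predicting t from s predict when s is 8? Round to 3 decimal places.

24.522

n = 8, Σx = 56, Σy = 168, Σxy = 1415.5, Σx² = 460
Sxx = Σx² − (Σx)²/n = 460 − 392 = 68
Sxy = Σxy − (Σx)(Σy)/n = 1415.5 − 1176 = 239.5
b = Sxy/Sxx = 239.5/68 = 3.522059
a = ȳ − b·x̄ = 21 − 3.522059·7 = -3.654412
ŷ(8) = a + b·8 = -3.654412 + 3.522059·8 = 24.522059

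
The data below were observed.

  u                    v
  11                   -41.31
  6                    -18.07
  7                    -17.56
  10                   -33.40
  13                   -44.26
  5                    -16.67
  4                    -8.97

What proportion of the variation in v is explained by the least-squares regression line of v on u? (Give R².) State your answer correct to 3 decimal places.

n = 7, Σx = 56, Σy = -180.24, Σxy = -1714.36, Σx² = 516, Σy² = 5774.252
Sxx = Σx² − (Σx)²/n = 516 − 448 = 68
Sxy = Σxy − (Σx)(Σy)/n = -1714.36 − (-1441.92) = -272.44
Syy = Σy² − (Σy)²/n = 5774.252 − 4640.922514 = 1133.329486
R² = Sxy²/(Sxx·Syy) = (-272.44)²/(68·1133.329486) = 0.963112

0.963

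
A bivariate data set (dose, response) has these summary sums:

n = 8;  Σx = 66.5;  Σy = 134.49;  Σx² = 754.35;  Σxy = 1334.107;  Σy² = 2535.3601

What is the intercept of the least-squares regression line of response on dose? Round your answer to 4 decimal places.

Sxx = Σx² − (Σx)²/n = 754.35 − 552.78125 = 201.56875
Sxy = Σxy − (Σx)(Σy)/n = 1334.107 − 1117.948125 = 216.158875
b = Sxy/Sxx = 216.158875/201.56875 = 1.072383
a = ȳ − b·x̄ = 16.81125 − 1.072383·8.3125 = 7.897067

7.8971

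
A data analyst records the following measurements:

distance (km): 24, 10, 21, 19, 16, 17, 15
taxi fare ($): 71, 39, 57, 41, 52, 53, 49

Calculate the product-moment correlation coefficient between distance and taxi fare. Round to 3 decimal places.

0.792

n = 7, Σx = 122, Σy = 362, Σxy = 6538, Σx² = 2248, Σy² = 19406
Sxx = Σx² − (Σx)²/n = 2248 − 2126.285714 = 121.714286
Sxy = Σxy − (Σx)(Σy)/n = 6538 − 6309.142857 = 228.857143
Syy = Σy² − (Σy)²/n = 19406 − 18720.571429 = 685.428571
r = Sxy/√(Sxx·Syy) = 228.857143/√(83426.448980) = 228.857143/288.836371 = 0.792342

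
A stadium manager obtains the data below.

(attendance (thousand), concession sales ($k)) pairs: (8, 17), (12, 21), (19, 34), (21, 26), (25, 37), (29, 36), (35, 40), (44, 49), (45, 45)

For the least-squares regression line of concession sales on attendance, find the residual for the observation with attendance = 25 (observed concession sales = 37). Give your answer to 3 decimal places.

4.235

n = 9, Σx = 238, Σy = 305, Σxy = 9130, Σx² = 7662
Sxx = Σx² − (Σx)²/n = 7662 − 6293.777778 = 1368.222222
Sxy = Σxy − (Σx)(Σy)/n = 9130 − 8065.555556 = 1064.444444
b = Sxy/Sxx = 1064.444444/1368.222222 = 0.777976
a = ȳ − b·x̄ = 33.888889 − 0.777976·26.444444 = 13.315738
ŷ(25) = 13.315738 + 0.777976·25 = 32.765145
residual = y − ŷ = 37 − 32.765145 = 4.234855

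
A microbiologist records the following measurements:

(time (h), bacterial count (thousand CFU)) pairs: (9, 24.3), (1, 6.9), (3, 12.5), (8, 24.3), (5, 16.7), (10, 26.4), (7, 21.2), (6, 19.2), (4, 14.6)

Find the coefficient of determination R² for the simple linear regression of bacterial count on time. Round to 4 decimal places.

0.9853

n = 9, Σx = 53, Σy = 166.1, Σxy = 1127, Σx² = 381, Σy² = 3391.93
Sxx = Σx² − (Σx)²/n = 381 − 312.111111 = 68.888889
Sxy = Σxy − (Σx)(Σy)/n = 1127 − 978.144444 = 148.855556
Syy = Σy² − (Σy)²/n = 3391.93 − 3065.467778 = 326.462222
R² = Sxy²/(Sxx·Syy) = (148.855556)²/(68.888889·326.462222) = 0.985253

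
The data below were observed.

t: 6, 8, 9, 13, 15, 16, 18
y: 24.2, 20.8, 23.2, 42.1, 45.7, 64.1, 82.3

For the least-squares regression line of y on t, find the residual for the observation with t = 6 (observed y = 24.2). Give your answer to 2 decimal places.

10.41

n = 7, Σx = 85, Σy = 302.4, Σxy = 4260.2, Σx² = 1155
Sxx = Σx² − (Σx)²/n = 1155 − 1032.142857 = 122.857143
Sxy = Σxy − (Σx)(Σy)/n = 4260.2 − 3672 = 588.2
b = Sxy/Sxx = 588.2/122.857143 = 4.787674
a = ȳ − b·x̄ = 43.2 − 4.787674·12.142857 = -14.936047
ŷ(6) = -14.936047 + 4.787674·6 = 13.79
residual = y − ŷ = 24.2 − 13.79 = 10.41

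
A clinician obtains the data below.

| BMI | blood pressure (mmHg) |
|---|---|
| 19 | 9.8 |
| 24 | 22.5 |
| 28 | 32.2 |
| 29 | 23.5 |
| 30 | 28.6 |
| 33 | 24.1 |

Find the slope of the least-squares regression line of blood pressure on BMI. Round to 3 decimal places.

1.142

n = 6, Σx = 163, Σy = 140.7, Σxy = 3962.6, Σx² = 4551
Sxx = Σx² − (Σx)²/n = 4551 − 4428.166667 = 122.833333
Sxy = Σxy − (Σx)(Σy)/n = 3962.6 − 3822.35 = 140.25
b = Sxy/Sxx = 140.25/122.833333 = 1.141791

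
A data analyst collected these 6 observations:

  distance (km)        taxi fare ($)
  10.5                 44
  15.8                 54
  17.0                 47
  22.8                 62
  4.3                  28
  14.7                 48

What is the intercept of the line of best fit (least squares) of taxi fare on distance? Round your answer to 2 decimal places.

n = 6, Σx = 85.1, Σy = 283, Σxy = 4353.8, Σx² = 1403.31
Sxx = Σx² − (Σx)²/n = 1403.31 − 1207.001667 = 196.308333
Sxy = Σxy − (Σx)(Σy)/n = 4353.8 − 4013.883333 = 339.916667
b = Sxy/Sxx = 339.916667/196.308333 = 1.731545
a = ȳ − b·x̄ = 47.166667 − 1.731545·14.183333 = 22.607590

22.61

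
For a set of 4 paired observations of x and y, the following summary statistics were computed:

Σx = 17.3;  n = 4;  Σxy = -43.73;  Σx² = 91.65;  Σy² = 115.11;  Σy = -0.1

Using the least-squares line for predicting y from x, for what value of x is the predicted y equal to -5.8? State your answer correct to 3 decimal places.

Sxx = Σx² − (Σx)²/n = 91.65 − 74.8225 = 16.8275
Sxy = Σxy − (Σx)(Σy)/n = -43.73 − (-0.4325) = -43.2975
b = Sxy/Sxx = -43.2975/16.8275 = -2.573020
a = ȳ − b·x̄ = -0.025 − (-2.573020)·4.325 = 11.103313
Set a + b·x = -5.8: x = (-5.8 − 11.103313) / (-2.573020) = 6.569444

6.569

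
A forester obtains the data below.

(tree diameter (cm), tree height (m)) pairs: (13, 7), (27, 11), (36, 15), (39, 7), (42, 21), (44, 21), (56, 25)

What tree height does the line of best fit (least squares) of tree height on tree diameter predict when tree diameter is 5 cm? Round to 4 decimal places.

n = 7, Σx = 257, Σy = 107, Σxy = 4407, Σx² = 10551
Sxx = Σx² − (Σx)²/n = 10551 − 9435.571429 = 1115.428571
Sxy = Σxy − (Σx)(Σy)/n = 4407 − 3928.428571 = 478.571429
b = Sxy/Sxx = 478.571429/1115.428571 = 0.429047
a = ȳ − b·x̄ = 15.285714 − 0.429047·36.714286 = -0.466445
ŷ(5) = a + b·5 = -0.466445 + 0.429047·5 = 1.678791

1.6788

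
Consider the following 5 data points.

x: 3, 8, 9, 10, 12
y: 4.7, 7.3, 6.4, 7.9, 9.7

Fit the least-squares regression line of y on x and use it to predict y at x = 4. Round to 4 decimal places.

4.9513

n = 5, Σx = 42, Σy = 36, Σxy = 325.5, Σx² = 398
Sxx = Σx² − (Σx)²/n = 398 − 352.8 = 45.2
Sxy = Σxy − (Σx)(Σy)/n = 325.5 − 302.4 = 23.1
b = Sxy/Sxx = 23.1/45.2 = 0.511062
a = ȳ − b·x̄ = 7.2 − 0.511062·8.4 = 2.907080
ŷ(4) = a + b·4 = 2.907080 + 0.511062·4 = 4.951327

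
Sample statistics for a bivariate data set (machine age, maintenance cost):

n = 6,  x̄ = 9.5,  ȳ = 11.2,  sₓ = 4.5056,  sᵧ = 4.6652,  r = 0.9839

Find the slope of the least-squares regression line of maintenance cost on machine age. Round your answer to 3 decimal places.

b = r · sᵧ/sₓ = 0.9839 · 4.6652/4.5056 = 1.018752

1.019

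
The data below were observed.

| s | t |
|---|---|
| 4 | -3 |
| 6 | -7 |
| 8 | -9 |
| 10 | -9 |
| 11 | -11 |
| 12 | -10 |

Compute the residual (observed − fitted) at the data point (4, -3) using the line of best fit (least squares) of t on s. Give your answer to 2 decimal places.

n = 6, Σx = 51, Σy = -49, Σxy = -457, Σx² = 481
Sxx = Σx² − (Σx)²/n = 481 − 433.5 = 47.5
Sxy = Σxy − (Σx)(Σy)/n = -457 − (-416.5) = -40.5
b = Sxy/Sxx = -40.5/47.5 = -0.852632
a = ȳ − b·x̄ = -8.166667 − (-0.852632)·8.5 = -0.919298
ŷ(4) = -0.919298 + (-0.852632)·4 = -4.329825
residual = y − ŷ = -3 − (-4.329825) = 1.329825

1.33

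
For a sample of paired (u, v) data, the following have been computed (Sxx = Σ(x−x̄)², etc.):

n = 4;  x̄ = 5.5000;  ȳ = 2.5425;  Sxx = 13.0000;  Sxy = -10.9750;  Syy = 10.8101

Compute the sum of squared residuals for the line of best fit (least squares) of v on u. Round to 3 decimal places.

b = Sxy/Sxx = -10.975/13 = -0.844231
SSE = Syy − b·Sxy = 10.8101 − (-0.844231)·(-10.975) = 1.544667

1.545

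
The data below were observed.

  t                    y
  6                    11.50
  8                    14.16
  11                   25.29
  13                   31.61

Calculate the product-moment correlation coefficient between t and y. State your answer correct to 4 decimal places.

0.9887

n = 4, Σx = 38, Σy = 82.56, Σxy = 871.4, Σx² = 390, Σy² = 1971.5318
Sxx = Σx² − (Σx)²/n = 390 − 361 = 29
Sxy = Σxy − (Σx)(Σy)/n = 871.4 − 784.32 = 87.08
Syy = Σy² − (Σy)²/n = 1971.5318 − 1704.0384 = 267.4934
r = Sxy/√(Sxx·Syy) = 87.08/√(7757.3086) = 87.08/88.075585 = 0.988696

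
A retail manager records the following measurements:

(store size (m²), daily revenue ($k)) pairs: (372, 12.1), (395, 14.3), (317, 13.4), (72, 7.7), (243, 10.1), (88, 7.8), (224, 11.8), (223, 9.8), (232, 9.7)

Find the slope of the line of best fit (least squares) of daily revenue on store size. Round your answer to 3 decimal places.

n = 9, Σx = 2166, Σy = 96.7, Σxy = 25171.6, Σx² = 620604
Sxx = Σx² − (Σx)²/n = 620604 − 521284 = 99320
Sxy = Σxy − (Σx)(Σy)/n = 25171.6 − 23272.466667 = 1899.133333
b = Sxy/Sxx = 1899.133333/99320 = 0.019121

0.019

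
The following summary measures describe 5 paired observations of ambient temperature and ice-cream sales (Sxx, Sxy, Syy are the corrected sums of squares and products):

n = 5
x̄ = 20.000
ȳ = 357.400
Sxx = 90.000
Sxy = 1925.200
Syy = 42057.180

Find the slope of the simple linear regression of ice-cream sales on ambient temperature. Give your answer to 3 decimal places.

21.391

b = Sxy/Sxx = 1925.2/90 = 21.391111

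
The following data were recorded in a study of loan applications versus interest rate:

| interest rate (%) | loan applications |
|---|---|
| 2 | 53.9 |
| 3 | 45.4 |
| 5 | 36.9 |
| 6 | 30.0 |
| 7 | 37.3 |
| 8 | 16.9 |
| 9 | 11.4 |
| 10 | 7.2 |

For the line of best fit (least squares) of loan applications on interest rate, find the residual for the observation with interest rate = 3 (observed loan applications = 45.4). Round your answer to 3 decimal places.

-2.883

n = 8, Σx = 50, Σy = 239, Σxy = 1179.4, Σx² = 368
Sxx = Σx² − (Σx)²/n = 368 − 312.5 = 55.5
Sxy = Σxy − (Σx)(Σy)/n = 1179.4 − 1493.75 = -314.35
b = Sxy/Sxx = -314.35/55.5 = -5.663964
a = ȳ − b·x̄ = 29.875 − (-5.663964)·6.25 = 65.274775
ŷ(3) = 65.274775 + (-5.663964)·3 = 48.282883
residual = y − ŷ = 45.4 − 48.282883 = -2.882883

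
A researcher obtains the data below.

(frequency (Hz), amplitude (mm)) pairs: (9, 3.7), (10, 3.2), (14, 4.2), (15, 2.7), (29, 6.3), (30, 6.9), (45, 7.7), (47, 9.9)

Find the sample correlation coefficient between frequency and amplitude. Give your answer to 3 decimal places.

0.951

n = 8, Σx = 199, Σy = 44.6, Σxy = 1366.1, Σx² = 6577, Σy² = 293.46
Sxx = Σx² − (Σx)²/n = 6577 − 4950.125 = 1626.875
Sxy = Σxy − (Σx)(Σy)/n = 1366.1 − 1109.425 = 256.675
Syy = Σy² − (Σy)²/n = 293.46 − 248.645 = 44.815
r = Sxy/√(Sxx·Syy) = 256.675/√(72908.403125) = 256.675/270.015561 = 0.950593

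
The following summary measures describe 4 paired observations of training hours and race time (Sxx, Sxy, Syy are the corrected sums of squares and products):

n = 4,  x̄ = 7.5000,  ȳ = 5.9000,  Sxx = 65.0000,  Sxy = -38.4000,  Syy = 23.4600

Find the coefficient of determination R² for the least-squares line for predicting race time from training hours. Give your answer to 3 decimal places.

R² = Sxy²/(Sxx·Syy) = (-38.4)²/(65·23.46) = 0.966988

0.967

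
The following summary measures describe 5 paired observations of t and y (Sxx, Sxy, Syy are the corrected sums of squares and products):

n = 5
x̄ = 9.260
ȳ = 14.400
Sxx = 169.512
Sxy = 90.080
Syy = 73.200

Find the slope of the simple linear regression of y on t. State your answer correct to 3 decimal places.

0.531

b = Sxy/Sxx = 90.08/169.512 = 0.531408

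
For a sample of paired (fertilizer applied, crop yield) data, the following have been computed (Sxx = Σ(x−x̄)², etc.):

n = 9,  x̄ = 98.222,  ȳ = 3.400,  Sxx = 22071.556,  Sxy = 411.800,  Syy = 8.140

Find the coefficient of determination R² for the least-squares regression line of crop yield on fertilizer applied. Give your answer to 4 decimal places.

R² = Sxy²/(Sxx·Syy) = (411.8)²/(22071.556·8.14) = 0.943877

0.9439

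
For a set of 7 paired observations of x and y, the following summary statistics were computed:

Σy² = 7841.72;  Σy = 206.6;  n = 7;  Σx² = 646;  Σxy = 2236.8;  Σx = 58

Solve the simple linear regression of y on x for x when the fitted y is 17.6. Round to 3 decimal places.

4.531

Sxx = Σx² − (Σx)²/n = 646 − 480.571429 = 165.428571
Sxy = Σxy − (Σx)(Σy)/n = 2236.8 − 1711.828571 = 524.971429
b = Sxy/Sxx = 524.971429/165.428571 = 3.173402
a = ȳ − b·x̄ = 29.514286 − 3.173402·8.285714 = 3.220380
Set a + b·x = 17.6: x = (17.6 − 3.220380) / 3.173402 = 4.531294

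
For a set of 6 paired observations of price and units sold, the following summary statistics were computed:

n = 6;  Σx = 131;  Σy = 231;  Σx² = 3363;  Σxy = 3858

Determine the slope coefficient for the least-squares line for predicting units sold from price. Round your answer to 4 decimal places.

Sxx = Σx² − (Σx)²/n = 3363 − 2860.166667 = 502.833333
Sxy = Σxy − (Σx)(Σy)/n = 3858 − 5043.5 = -1185.5
b = Sxy/Sxx = -1185.5/502.833333 = -2.357640

-2.3576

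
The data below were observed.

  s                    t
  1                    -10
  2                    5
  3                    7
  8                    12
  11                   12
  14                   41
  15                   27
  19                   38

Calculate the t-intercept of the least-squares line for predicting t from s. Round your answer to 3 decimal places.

n = 8, Σx = 73, Σy = 132, Σxy = 1950, Σx² = 981
Sxx = Σx² − (Σx)²/n = 981 − 666.125 = 314.875
Sxy = Σxy − (Σx)(Σy)/n = 1950 − 1204.5 = 745.5
b = Sxy/Sxx = 745.5/314.875 = 2.367606
a = ȳ − b·x̄ = 16.5 − 2.367606·9.125 = -5.104407

-5.104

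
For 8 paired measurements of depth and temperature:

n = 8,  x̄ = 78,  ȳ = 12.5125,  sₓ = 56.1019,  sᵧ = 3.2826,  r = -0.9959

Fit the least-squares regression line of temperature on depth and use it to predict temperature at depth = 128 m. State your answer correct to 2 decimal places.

b = r · sᵧ/sₓ = -0.9959 · 3.2826/56.1019 = -0.058271
a = ȳ − b·x̄ = 12.5125 − (-0.058271)·78 = 17.057676
ŷ(128) = a + b·128 = 17.057676 + (-0.058271)·128 = 9.598925

9.60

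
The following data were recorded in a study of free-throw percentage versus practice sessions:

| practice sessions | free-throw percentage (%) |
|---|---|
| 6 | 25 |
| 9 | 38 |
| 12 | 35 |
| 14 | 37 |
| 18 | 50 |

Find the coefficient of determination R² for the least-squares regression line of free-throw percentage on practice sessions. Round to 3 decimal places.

0.801

n = 5, Σx = 59, Σy = 185, Σxy = 2330, Σx² = 781, Σy² = 7163
Sxx = Σx² − (Σx)²/n = 781 − 696.2 = 84.8
Sxy = Σxy − (Σx)(Σy)/n = 2330 − 2183 = 147
Syy = Σy² − (Σy)²/n = 7163 − 6845 = 318
R² = Sxy²/(Sxx·Syy) = (147)²/(84.8·318) = 0.801331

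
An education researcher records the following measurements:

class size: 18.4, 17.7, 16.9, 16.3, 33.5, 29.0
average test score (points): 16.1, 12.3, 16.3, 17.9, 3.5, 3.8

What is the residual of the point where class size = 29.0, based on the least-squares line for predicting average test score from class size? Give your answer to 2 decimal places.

-1.97

n = 6, Σx = 131.8, Σy = 69.9, Σxy = 1308.64, Σx² = 3166.4
Sxx = Σx² − (Σx)²/n = 3166.4 − 2895.206667 = 271.193333
Sxy = Σxy − (Σx)(Σy)/n = 1308.64 − 1535.47 = -226.83
b = Sxy/Sxx = -226.83/271.193333 = -0.836414
a = ȳ − b·x̄ = 11.65 − (-0.836414)·21.966667 = 30.023236
ŷ(29.0) = 30.023236 + (-0.836414)·29 = 5.767219
residual = y − ŷ = 3.8 − 5.767219 = -1.967219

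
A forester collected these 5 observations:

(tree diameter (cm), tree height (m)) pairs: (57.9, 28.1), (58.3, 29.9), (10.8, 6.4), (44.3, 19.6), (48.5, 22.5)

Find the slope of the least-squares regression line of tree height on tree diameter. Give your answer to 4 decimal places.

n = 5, Σx = 219.8, Σy = 106.5, Σxy = 5398.81, Σx² = 11182.68
Sxx = Σx² − (Σx)²/n = 11182.68 − 9662.408 = 1520.272
Sxy = Σxy − (Σx)(Σy)/n = 5398.81 − 4681.74 = 717.07
b = Sxy/Sxx = 717.07/1520.272 = 0.471672

0.4717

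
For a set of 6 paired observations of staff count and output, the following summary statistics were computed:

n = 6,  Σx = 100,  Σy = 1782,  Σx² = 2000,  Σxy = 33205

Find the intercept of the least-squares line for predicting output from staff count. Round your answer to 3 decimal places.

121.750

Sxx = Σx² − (Σx)²/n = 2000 − 1666.666667 = 333.333333
Sxy = Σxy − (Σx)(Σy)/n = 33205 − 29700 = 3505
b = Sxy/Sxx = 3505/333.333333 = 10.515
a = ȳ − b·x̄ = 297 − 10.515·16.666667 = 121.75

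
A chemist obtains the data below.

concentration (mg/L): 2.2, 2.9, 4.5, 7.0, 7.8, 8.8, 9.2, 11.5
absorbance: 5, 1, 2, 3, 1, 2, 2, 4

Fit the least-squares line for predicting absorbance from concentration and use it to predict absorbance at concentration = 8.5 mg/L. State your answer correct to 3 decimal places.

2.475

n = 8, Σx = 53.9, Σy = 20, Σxy = 133.7, Σx² = 437.67
Sxx = Σx² − (Σx)²/n = 437.67 − 363.15125 = 74.51875
Sxy = Σxy − (Σx)(Σy)/n = 133.7 − 134.75 = -1.05
b = Sxy/Sxx = -1.05/74.51875 = -0.014090
a = ȳ − b·x̄ = 2.5 − (-0.014090)·6.7375 = 2.594934
ŷ(8.5) = a + b·8.5 = 2.594934 + (-0.014090)·8.5 = 2.475166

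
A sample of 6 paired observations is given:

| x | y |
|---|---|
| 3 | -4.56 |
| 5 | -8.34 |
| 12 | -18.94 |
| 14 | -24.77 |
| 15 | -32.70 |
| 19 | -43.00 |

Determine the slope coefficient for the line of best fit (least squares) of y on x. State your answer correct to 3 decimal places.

n = 6, Σx = 68, Σy = -132.31, Σxy = -1936.94, Σx² = 960
Sxx = Σx² − (Σx)²/n = 960 − 770.666667 = 189.333333
Sxy = Σxy − (Σx)(Σy)/n = -1936.94 − (-1499.513333) = -437.426667
b = Sxy/Sxx = -437.426667/189.333333 = -2.310352

-2.310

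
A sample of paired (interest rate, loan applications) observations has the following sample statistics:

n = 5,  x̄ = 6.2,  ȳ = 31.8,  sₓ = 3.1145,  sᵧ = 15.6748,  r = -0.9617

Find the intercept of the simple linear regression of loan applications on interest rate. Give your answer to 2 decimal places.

61.81

b = r · sᵧ/sₓ = -0.9617 · 15.6748/3.1145 = -4.840088
a = ȳ − b·x̄ = 31.8 − (-4.840088)·6.2 = 61.808548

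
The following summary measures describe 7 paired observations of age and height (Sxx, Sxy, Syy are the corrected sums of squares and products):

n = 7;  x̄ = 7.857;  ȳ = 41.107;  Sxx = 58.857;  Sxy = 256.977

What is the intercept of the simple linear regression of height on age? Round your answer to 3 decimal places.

6.802

b = Sxy/Sxx = 256.977/58.857 = 4.366125
a = ȳ − b·x̄ = 41.107 − 4.366125·7.857 = 6.802358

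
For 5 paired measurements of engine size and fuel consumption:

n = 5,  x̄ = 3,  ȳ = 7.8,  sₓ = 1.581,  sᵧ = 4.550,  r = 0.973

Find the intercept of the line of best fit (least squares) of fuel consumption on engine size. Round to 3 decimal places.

b = r · sᵧ/sₓ = 0.973 · 4.55/1.581 = 2.800221
a = ȳ − b·x̄ = 7.8 − 2.800221·3 = -0.600664

-0.601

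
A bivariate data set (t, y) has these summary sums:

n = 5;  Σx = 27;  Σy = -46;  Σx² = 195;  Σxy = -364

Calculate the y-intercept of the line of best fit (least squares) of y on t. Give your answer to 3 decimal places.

3.488

Sxx = Σx² − (Σx)²/n = 195 − 145.8 = 49.2
Sxy = Σxy − (Σx)(Σy)/n = -364 − (-248.4) = -115.6
b = Sxy/Sxx = -115.6/49.2 = -2.349593
a = ȳ − b·x̄ = -9.2 − (-2.349593)·5.4 = 3.487805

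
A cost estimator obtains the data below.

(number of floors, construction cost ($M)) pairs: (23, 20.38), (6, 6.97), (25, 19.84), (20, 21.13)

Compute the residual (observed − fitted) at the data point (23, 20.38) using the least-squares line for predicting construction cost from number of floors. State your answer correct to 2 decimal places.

-0.06

n = 4, Σx = 74, Σy = 68.32, Σxy = 1429.16, Σx² = 1590
Sxx = Σx² − (Σx)²/n = 1590 − 1369 = 221
Sxy = Σxy − (Σx)(Σy)/n = 1429.16 − 1263.92 = 165.24
b = Sxy/Sxx = 165.24/221 = 0.747692
a = ȳ − b·x̄ = 17.08 − 0.747692·18.5 = 3.247692
ŷ(23) = 3.247692 + 0.747692·23 = 20.444615
residual = y − ŷ = 20.38 − 20.444615 = -0.064615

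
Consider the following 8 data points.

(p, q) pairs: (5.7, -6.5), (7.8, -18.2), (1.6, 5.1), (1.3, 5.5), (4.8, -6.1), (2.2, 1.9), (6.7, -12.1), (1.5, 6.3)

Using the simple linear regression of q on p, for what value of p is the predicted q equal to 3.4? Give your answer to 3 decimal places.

2.096

n = 8, Σx = 31.6, Σy = -24.1, Σxy = -260.42, Σx² = 172.6
Sxx = Σx² − (Σx)²/n = 172.6 − 124.82 = 47.78
Sxy = Σxy − (Σx)(Σy)/n = -260.42 − (-95.195) = -165.225
b = Sxy/Sxx = -165.225/47.78 = -3.458037
a = ȳ − b·x̄ = -3.0125 − (-3.458037)·3.95 = 10.646746
Set a + b·x = 3.4: x = (3.4 − 10.646746) / (-3.458037) = 2.095624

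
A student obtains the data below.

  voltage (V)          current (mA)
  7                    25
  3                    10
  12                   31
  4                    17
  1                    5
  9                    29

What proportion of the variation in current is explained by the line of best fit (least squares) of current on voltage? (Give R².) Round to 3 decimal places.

0.929

n = 6, Σx = 36, Σy = 117, Σxy = 911, Σx² = 300, Σy² = 2841
Sxx = Σx² − (Σx)²/n = 300 − 216 = 84
Sxy = Σxy − (Σx)(Σy)/n = 911 − 702 = 209
Syy = Σy² − (Σy)²/n = 2841 − 2281.5 = 559.5
R² = Sxy²/(Sxx·Syy) = (209)²/(84·559.5) = 0.929423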